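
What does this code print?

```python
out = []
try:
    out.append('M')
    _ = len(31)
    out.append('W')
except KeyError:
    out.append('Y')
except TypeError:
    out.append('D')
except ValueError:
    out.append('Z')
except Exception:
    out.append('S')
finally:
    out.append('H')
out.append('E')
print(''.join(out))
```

Execution trace: 'M' (try body) → 'D' (except TypeError) → 'H' (finally) → 'E' (after the try/except). Output: MDHE

Answer: MDHE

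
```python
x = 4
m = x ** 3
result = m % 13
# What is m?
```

Trace:
`x = 4` → x = 4
`m = x ** 3` → m = 64
`result = m % 13` → result = 12
So m = 64

Answer: 64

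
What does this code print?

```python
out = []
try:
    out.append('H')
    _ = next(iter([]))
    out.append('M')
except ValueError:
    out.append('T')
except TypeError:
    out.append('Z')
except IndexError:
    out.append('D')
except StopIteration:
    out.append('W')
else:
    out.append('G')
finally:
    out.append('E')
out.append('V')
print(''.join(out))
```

Execution trace: 'H' (try body) → 'W' (except StopIteration) → 'E' (finally) → 'V' (after the try/except). Output: HWEV

Answer: HWEV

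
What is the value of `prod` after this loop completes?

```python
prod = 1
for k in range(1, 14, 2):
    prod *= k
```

Product of 1, 3, 5, ... up to 13
`prod` takes the values: 1 → 3 → 15 → 105 → 945 → 10395 → 135135

Answer: 135135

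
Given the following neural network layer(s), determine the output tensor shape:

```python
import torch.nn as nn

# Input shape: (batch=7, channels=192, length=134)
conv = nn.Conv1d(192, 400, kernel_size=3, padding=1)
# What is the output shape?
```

Input: (7, 192, 134) -> Output: (7, 400, 134)

Answer: (7, 400, 134)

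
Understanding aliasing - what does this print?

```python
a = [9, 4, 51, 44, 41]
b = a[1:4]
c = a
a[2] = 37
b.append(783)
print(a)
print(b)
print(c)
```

Key concept: slice vs alias.
Step by step:
`a = [9, 4, 51, 44, 41]` → a = [9, 4, 51, 44, 41]
`b = a[1:4]` → b = [4, 51, 44]
`c = a` → c = [9, 4, 51, 44, 41] (same object as a)
`a[2] = 37` → a = [9, 4, 37, 44, 41] (same object as c); c = [9, 4, 37, 44, 41] (same object as a)
`b.append(783)` → b = [4, 51, 44, 783]
`print(a)` → prints [9, 4, 37, 44, 41]
`print(b)` → prints [4, 51, 44, 783]
`print(c)` → prints [9, 4, 37, 44, 41]

Answer:
[9, 4, 37, 44, 41]
[4, 51, 44, 783]
[9, 4, 37, 44, 41]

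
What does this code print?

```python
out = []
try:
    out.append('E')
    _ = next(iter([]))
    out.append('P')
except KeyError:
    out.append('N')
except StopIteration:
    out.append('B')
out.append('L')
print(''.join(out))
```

Execution trace: 'E' (try body) → 'B' (except StopIteration) → 'L' (after the try/except). Output: EBL

Answer: EBL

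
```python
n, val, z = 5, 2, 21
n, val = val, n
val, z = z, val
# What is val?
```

Trace:
`n, val, z = 5, 2, 21` → n = 5; val = 2; z = 21
`n, val = val, n` → n = 2; val = 5
`val, z = z, val` → val = 21; z = 5
So val = 21

Answer: 21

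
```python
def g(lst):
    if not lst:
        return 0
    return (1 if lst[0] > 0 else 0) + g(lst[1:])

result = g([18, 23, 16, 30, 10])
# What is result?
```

Count of positive elements in [18, 23, 16, 30, 10] = 5

Answer: 5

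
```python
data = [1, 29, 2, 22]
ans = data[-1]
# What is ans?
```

Trace:
`data = [1, 29, 2, 22]` → data = [1, 29, 2, 22]
`ans = data[-1]` → ans = 22
So ans = 22

Answer: 22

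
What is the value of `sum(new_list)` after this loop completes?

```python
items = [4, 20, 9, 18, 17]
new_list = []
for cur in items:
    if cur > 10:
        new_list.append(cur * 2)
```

Sum of doubled values > 10
`new_list` takes the values: [] → [40] → [40, 36] → [40, 36, 34]
So `sum(new_list)` = 110

Answer: 110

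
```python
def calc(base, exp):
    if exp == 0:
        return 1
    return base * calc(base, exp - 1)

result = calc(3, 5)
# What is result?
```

calc(3, 5) = 3 * 3 * 3 * 3 * 3 = 243

Answer: 243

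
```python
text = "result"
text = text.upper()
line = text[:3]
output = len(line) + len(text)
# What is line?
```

Trace:
`text = "result"` → text = 'result'
`text = text.upper()` → text = 'RESULT'
`line = text[:3]` → line = 'RES'
`output = len(line) + len(text)` → output = 9
So line = 'RES'

Answer: 'RES'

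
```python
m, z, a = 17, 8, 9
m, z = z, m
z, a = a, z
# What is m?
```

Trace:
`m, z, a = 17, 8, 9` → m = 17; z = 8; a = 9
`m, z = z, m` → m = 8; z = 17
`z, a = a, z` → z = 9; a = 17
So m = 8

Answer: 8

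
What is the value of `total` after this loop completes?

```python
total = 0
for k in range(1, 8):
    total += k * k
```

Sum of squares 1² to 7² = 140
`total` takes the values: 0 → 1 → 5 → 14 → 30 → 55 → 91 → 140

Answer: 140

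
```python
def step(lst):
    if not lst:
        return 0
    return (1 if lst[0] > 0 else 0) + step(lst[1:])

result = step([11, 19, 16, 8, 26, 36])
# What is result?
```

Count of positive elements in [11, 19, 16, 8, 26, 36] = 6

Answer: 6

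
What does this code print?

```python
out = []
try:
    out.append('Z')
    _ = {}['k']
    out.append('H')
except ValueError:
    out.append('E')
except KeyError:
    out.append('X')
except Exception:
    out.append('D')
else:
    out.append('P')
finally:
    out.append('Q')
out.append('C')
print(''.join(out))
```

Execution trace: 'Z' (try body) → 'X' (except KeyError) → 'Q' (finally) → 'C' (after the try/except). Output: ZXQC

Answer: ZXQC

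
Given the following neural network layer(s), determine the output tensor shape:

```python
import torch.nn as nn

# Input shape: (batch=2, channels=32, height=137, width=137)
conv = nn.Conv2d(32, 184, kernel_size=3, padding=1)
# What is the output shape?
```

Input: (2, 32, 137, 137) -> Output: (2, 184, 137, 137)

Answer: (2, 184, 137, 137)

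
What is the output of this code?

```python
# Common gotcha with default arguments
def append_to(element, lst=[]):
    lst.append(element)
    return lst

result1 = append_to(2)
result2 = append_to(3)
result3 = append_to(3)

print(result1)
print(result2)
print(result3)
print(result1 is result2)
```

Key concept: mutable default argument gotcha.
Step by step:
`result1 = append_to(2)` → result1 = [2]
`result2 = append_to(3)` → result1 = [2, 3] (same object as result2); result2 = [2, 3] (same object as result1)
`result3 = append_to(3)` → result1 = [2, 3, 3] (same object as result2, result3); result2 = [2, 3, 3] (same object as result1, result3); result3 = [2, 3, 3] (same object as result1, result2)
`print(result1)` → prints [2, 3, 3]
`print(result2)` → prints [2, 3, 3]
`print(result3)` → prints [2, 3, 3]
`print(result1 is result2)` → prints True

Answer:
[2, 3, 3]
[2, 3, 3]
[2, 3, 3]
True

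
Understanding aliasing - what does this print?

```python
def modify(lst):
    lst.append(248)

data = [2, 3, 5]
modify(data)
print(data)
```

Key concept: function modifies passed list.
Step by step:
`data = [2, 3, 5]` → data = [2, 3, 5]
`modify(data)` → data = [2, 3, 5, 248]
`print(data)` → prints [2, 3, 5, 248]

Answer: [2, 3, 5, 248]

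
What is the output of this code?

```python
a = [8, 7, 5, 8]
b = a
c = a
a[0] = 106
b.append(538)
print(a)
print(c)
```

Key concept: multiple aliases.
Step by step:
`a = [8, 7, 5, 8]` → a = [8, 7, 5, 8]
`b = a` → b = [8, 7, 5, 8] (same object as a)
`c = a` → c = [8, 7, 5, 8] (same object as a, b)
`a[0] = 106` → a = [106, 7, 5, 8] (same object as b, c); b = [106, 7, 5, 8] (same object as a, c); c = [106, 7, 5, 8] (same object as a, b)
`b.append(538)` → a = [106, 7, 5, 8, 538] (same object as b, c); b = [106, 7, 5, 8, 538] (same object as a, c); c = [106, 7, 5, 8, 538] (same object as a, b)
`print(a)` → prints [106, 7, 5, 8, 538]
`print(c)` → prints [106, 7, 5, 8, 538]

Answer:
[106, 7, 5, 8, 538]
[106, 7, 5, 8, 538]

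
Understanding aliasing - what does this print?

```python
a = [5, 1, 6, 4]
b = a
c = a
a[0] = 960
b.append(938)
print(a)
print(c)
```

Key concept: multiple aliases.
Step by step:
`a = [5, 1, 6, 4]` → a = [5, 1, 6, 4]
`b = a` → b = [5, 1, 6, 4] (same object as a)
`c = a` → c = [5, 1, 6, 4] (same object as a, b)
`a[0] = 960` → a = [960, 1, 6, 4] (same object as b, c); b = [960, 1, 6, 4] (same object as a, c); c = [960, 1, 6, 4] (same object as a, b)
`b.append(938)` → a = [960, 1, 6, 4, 938] (same object as b, c); b = [960, 1, 6, 4, 938] (same object as a, c); c = [960, 1, 6, 4, 938] (same object as a, b)
`print(a)` → prints [960, 1, 6, 4, 938]
`print(c)` → prints [960, 1, 6, 4, 938]

Answer:
[960, 1, 6, 4, 938]
[960, 1, 6, 4, 938]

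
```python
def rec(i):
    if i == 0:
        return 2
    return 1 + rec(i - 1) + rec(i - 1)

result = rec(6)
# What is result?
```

rec(i) = 1 + 2·rec(i-1), rec(0)=2. Closed form: (2+1)·2^6 - 1 = 191.

Answer: 191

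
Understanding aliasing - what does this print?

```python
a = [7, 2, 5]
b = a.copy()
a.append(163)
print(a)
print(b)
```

Key concept: list.copy() creates independent copy.
Step by step:
`a = [7, 2, 5]` → a = [7, 2, 5]
`b = a.copy()` → b = [7, 2, 5]
`a.append(163)` → a = [7, 2, 5, 163]
`print(a)` → prints [7, 2, 5, 163]
`print(b)` → prints [7, 2, 5]

Answer:
[7, 2, 5, 163]
[7, 2, 5]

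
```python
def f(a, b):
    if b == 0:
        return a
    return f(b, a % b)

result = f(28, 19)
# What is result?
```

f(28, 19) -> f(19, 9) -> f(9, 1) -> f(1, 0) -> 1

Answer: 1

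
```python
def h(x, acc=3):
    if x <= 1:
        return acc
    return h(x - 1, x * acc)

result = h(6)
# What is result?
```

Accumulator trace (n, acc): (6, 3) -> (5, 18) -> (4, 90) -> (3, 360) -> (2, 1080) -> (1, 2160) -> return 2160

Answer: 2160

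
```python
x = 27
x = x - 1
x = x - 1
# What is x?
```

Trace:
`x = 27` → x = 27
`x = x - 1` → x = 26
`x = x - 1` → x = 25
So x = 25

Answer: 25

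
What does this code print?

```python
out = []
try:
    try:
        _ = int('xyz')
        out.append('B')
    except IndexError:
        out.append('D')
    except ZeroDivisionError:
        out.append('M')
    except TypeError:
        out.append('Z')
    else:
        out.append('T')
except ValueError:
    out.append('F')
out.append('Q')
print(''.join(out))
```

Execution trace: 'F' (outer except ValueError) → 'Q' (after the try/except). Output: FQ

Answer: FQ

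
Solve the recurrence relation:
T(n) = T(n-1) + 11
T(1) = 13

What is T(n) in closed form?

Unrolling: T(n) = T(1) + 11·(n-1) = 13 + 11(n-1) = 11n + 2.

Answer: T(n) = 11n + 2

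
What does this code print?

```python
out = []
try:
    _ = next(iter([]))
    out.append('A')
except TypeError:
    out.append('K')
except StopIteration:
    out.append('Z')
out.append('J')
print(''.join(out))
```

Execution trace: 'Z' (except StopIteration) → 'J' (after the try/except). Output: ZJ

Answer: ZJ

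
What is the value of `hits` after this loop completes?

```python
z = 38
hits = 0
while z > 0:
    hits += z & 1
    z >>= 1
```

Count set bits in 38 (binary: 0b100110)
`hits` takes the values: 0 → 1 → 2 → 3

Answer: 3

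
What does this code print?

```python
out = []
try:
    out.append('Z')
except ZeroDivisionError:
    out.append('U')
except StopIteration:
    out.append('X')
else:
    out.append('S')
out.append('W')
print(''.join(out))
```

Execution trace: 'Z' (try body, no exception) → 'S' (else) → 'W' (after the try/except). Output: ZSW

Answer: ZSW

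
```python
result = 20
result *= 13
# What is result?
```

Trace:
`result = 20` → result = 20
`result *= 13` → result = 260
So result = 260

Answer: 260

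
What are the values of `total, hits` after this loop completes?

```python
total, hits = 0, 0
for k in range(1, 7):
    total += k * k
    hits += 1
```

Sum of squares and count
`total, hits` takes the values: (0, 0) → (1, 0) → (1, 1) → (5, 1) → (5, 2) → (14, 2) → (14, 3) → (30, 3) → (30, 4) → (55, 4) → (55, 5) → (91, 5) → (91, 6)

Answer: 91, 6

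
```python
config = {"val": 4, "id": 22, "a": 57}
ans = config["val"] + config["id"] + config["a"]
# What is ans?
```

Trace:
`config = {"val": 4, "id": 22, "a": 57}` → config = {'val': 4, 'id': 22, 'a': 57}
`ans = config["val"] + config["id"] + config["a"]` → ans = 83
So ans = 83

Answer: 83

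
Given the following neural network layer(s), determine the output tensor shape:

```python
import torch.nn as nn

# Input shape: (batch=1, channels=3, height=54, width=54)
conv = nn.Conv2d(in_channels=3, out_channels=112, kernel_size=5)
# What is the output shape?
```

Input: (1, 3, 54, 54) -> Output: (1, 112, 50, 50)

Answer: (1, 112, 50, 50)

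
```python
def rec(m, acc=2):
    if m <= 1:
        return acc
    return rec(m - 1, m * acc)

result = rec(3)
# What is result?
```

Accumulator trace (n, acc): (3, 2) -> (2, 6) -> (1, 12) -> return 12

Answer: 12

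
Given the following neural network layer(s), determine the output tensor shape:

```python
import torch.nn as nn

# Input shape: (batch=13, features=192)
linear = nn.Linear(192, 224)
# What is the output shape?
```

Input: (13, 192) -> Output: (13, 224)

Answer: (13, 224)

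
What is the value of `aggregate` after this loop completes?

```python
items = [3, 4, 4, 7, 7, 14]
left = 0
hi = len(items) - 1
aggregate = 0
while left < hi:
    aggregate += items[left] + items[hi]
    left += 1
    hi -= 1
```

Sum of pairs from ends
`aggregate` takes the values: 0 → 17 → 28 → 39

Answer: 39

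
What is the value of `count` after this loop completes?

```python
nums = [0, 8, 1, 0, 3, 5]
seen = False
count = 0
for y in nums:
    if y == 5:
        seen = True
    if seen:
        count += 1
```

Count elements after first 5 in [0, 8, 1, 0, 3, 5]
`count` takes the values: 0 → 1

Answer: 1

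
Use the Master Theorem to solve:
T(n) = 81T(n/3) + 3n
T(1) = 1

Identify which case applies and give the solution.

a=81, b=3, f(n)=3n. log_3(81) = 4. Since c=1 < 4, Case 1 applies: T(n) = Θ(n^log_b(a)) = O(n^4).

Answer: O(n^4) - Case 1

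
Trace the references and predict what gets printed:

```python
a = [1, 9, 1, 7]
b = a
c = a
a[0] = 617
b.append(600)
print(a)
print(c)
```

Key concept: multiple aliases.
Step by step:
`a = [1, 9, 1, 7]` → a = [1, 9, 1, 7]
`b = a` → b = [1, 9, 1, 7] (same object as a)
`c = a` → c = [1, 9, 1, 7] (same object as a, b)
`a[0] = 617` → a = [617, 9, 1, 7] (same object as b, c); b = [617, 9, 1, 7] (same object as a, c); c = [617, 9, 1, 7] (same object as a, b)
`b.append(600)` → a = [617, 9, 1, 7, 600] (same object as b, c); b = [617, 9, 1, 7, 600] (same object as a, c); c = [617, 9, 1, 7, 600] (same object as a, b)
`print(a)` → prints [617, 9, 1, 7, 600]
`print(c)` → prints [617, 9, 1, 7, 600]

Answer:
[617, 9, 1, 7, 600]
[617, 9, 1, 7, 600]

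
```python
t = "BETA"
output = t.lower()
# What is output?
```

Trace:
`t = "BETA"` → t = 'BETA'
`output = t.lower()` → output = 'beta'
So output = 'beta'

Answer: 'beta'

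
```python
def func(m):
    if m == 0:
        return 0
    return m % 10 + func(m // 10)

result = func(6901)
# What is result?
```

Sum of digits of 6901: 1 + 0 + 9 + 6 = 16

Answer: 16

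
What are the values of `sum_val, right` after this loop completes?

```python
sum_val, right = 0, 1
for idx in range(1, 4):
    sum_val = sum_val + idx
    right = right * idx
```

Sum and factorial of 1 to 3
`sum_val, right` takes the values: (0, 1) → (1, 1) → (3, 1) → (3, 2) → (6, 2) → (6, 6)

Answer: 6, 6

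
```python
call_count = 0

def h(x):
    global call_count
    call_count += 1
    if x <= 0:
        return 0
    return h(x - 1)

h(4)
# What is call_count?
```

Linear recursion stepping by 1: 5 calls from x=4 down to ≤0.

Answer: 5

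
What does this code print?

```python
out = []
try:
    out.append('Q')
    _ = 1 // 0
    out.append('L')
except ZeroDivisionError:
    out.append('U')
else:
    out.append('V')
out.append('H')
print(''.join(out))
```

Execution trace: 'Q' (try body) → 'U' (except ZeroDivisionError) → 'H' (after the try/except). Output: QUH

Answer: QUH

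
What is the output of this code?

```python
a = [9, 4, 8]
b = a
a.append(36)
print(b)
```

Key concept: basic list aliasing.
Step by step:
`a = [9, 4, 8]` → a = [9, 4, 8]
`b = a` → b = [9, 4, 8] (same object as a)
`a.append(36)` → a = [9, 4, 8, 36] (same object as b); b = [9, 4, 8, 36] (same object as a)
`print(b)` → prints [9, 4, 8, 36]

Answer: [9, 4, 8, 36]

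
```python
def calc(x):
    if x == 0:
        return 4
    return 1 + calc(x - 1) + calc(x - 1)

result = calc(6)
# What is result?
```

calc(x) = 1 + 2·calc(x-1), calc(0)=4. Closed form: (4+1)·2^6 - 1 = 319.

Answer: 319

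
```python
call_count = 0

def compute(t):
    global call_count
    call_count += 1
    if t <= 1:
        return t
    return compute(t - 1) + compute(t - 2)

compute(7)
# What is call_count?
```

Calls(t) = 1 + Calls(t-1) + Calls(t-2); Calls(0)=Calls(1)=1. For t=7 this gives 41.

Answer: 41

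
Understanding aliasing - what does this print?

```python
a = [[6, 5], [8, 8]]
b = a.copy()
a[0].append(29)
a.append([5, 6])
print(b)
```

Key concept: shallow copy with nested lists.
Step by step:
`a = [[6, 5], [8, 8]]` → a = [[6, 5], [8, 8]]
`b = a.copy()` → b = [[6, 5], [8, 8]]
`a[0].append(29)` → a = [[6, 5, 29], [8, 8]]; b = [[6, 5, 29], [8, 8]]
`a.append([5, 6])` → a = [[6, 5, 29], [8, 8], [5, 6]]
`print(b)` → prints [[6, 5, 29], [8, 8]]

Answer: [[6, 5, 29], [8, 8]]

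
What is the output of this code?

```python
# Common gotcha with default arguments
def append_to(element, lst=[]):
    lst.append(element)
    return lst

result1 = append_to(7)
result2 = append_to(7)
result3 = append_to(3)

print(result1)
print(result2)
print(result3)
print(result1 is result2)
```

Key concept: mutable default argument gotcha.
Step by step:
`result1 = append_to(7)` → result1 = [7]
`result2 = append_to(7)` → result1 = [7, 7] (same object as result2); result2 = [7, 7] (same object as result1)
`result3 = append_to(3)` → result1 = [7, 7, 3] (same object as result2, result3); result2 = [7, 7, 3] (same object as result1, result3); result3 = [7, 7, 3] (same object as result1, result2)
`print(result1)` → prints [7, 7, 3]
`print(result2)` → prints [7, 7, 3]
`print(result3)` → prints [7, 7, 3]
`print(result1 is result2)` → prints True

Answer:
[7, 7, 3]
[7, 7, 3]
[7, 7, 3]
True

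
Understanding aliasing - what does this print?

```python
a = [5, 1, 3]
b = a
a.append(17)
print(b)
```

Key concept: basic list aliasing.
Step by step:
`a = [5, 1, 3]` → a = [5, 1, 3]
`b = a` → b = [5, 1, 3] (same object as a)
`a.append(17)` → a = [5, 1, 3, 17] (same object as b); b = [5, 1, 3, 17] (same object as a)
`print(b)` → prints [5, 1, 3, 17]

Answer: [5, 1, 3, 17]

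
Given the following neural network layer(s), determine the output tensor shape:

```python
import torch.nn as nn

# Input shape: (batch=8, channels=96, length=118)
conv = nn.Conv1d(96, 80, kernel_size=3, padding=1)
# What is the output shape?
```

Input: (8, 96, 118) -> Output: (8, 80, 118)

Answer: (8, 80, 118)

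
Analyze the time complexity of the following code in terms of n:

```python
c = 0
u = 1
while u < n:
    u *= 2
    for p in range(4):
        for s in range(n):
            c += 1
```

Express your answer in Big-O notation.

Each loop level contributes: log n × 1 × n. Multiplying the contributions gives O(n log n).

Answer: O(n log n)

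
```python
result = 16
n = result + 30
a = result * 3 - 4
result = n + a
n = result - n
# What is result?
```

Trace:
`result = 16` → result = 16
`n = result + 30` → n = 46
`a = result * 3 - 4` → a = 44
`result = n + a` → result = 90
`n = result - n` → n = 44
So result = 90

Answer: 90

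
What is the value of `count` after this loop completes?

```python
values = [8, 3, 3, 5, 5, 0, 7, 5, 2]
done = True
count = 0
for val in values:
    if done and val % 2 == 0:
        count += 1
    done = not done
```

Count even values at even positions
`count` takes the values: 0 → 1 → 2

Answer: 2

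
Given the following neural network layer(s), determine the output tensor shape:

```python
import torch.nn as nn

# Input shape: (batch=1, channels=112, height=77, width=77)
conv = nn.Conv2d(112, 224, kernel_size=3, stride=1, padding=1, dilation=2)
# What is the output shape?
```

Input: (1, 112, 77, 77) -> Output: (1, 224, 75, 75)

Answer: (1, 224, 75, 75)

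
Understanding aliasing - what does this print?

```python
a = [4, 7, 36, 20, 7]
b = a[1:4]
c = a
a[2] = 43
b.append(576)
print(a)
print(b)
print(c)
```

Key concept: slice vs alias.
Step by step:
`a = [4, 7, 36, 20, 7]` → a = [4, 7, 36, 20, 7]
`b = a[1:4]` → b = [7, 36, 20]
`c = a` → c = [4, 7, 36, 20, 7] (same object as a)
`a[2] = 43` → a = [4, 7, 43, 20, 7] (same object as c); c = [4, 7, 43, 20, 7] (same object as a)
`b.append(576)` → b = [7, 36, 20, 576]
`print(a)` → prints [4, 7, 43, 20, 7]
`print(b)` → prints [7, 36, 20, 576]
`print(c)` → prints [4, 7, 43, 20, 7]

Answer:
[4, 7, 43, 20, 7]
[7, 36, 20, 576]
[4, 7, 43, 20, 7]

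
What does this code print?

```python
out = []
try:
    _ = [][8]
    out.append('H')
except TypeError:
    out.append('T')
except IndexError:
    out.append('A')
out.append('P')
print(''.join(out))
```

Execution trace: 'A' (except IndexError) → 'P' (after the try/except). Output: AP

Answer: AP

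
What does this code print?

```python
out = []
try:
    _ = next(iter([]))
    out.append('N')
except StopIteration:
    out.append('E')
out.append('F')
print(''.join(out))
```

Execution trace: 'E' (except StopIteration) → 'F' (after the try/except). Output: EF

Answer: EF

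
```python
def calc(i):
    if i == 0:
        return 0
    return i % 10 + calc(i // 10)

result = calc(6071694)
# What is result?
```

Sum of digits of 6071694: 4 + 9 + 6 + 1 + 7 + 0 + 6 = 33

Answer: 33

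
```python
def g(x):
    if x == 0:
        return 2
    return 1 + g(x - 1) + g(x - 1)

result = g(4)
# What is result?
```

g(x) = 1 + 2·g(x-1), g(0)=2. Closed form: (2+1)·2^4 - 1 = 47.

Answer: 47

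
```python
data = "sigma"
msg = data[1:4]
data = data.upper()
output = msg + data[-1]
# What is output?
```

Trace:
`data = "sigma"` → data = 'sigma'
`msg = data[1:4]` → msg = 'igm'
`data = data.upper()` → data = 'SIGMA'
`output = msg + data[-1]` → output = 'igmA'
So output = 'igmA'

Answer: 'igmA'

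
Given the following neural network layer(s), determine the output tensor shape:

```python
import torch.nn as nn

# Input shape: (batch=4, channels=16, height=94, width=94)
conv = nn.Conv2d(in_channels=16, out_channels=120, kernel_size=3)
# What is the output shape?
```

Input: (4, 16, 94, 94) -> Output: (4, 120, 92, 92)

Answer: (4, 120, 92, 92)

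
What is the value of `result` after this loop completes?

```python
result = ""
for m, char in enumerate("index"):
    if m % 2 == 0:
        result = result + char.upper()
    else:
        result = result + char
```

Uppercase even positions in 'index'
`result` takes the values: "" → "I" → "In" → "InD" → "InDe" → "InDeX"

Answer: "InDeX"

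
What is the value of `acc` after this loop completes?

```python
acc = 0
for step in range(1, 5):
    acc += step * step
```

Sum of squares 1² to 4² = 30
`acc` takes the values: 0 → 1 → 5 → 14 → 30

Answer: 30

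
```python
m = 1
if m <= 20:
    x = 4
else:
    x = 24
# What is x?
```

Trace:
`m = 1` → m = 1
`if m <= 20: ...` → m <= 20 is True → x = 4
So x = 4

Answer: 4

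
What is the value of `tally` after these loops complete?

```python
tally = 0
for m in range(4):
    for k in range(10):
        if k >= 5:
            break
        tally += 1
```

Inner breaks at 5, outer runs 4 times
`tally` takes the values: 0 → 1 → 2 → 3 → 4 → 5 → 6 → 7 → 8 → 9 → 10 → 11 → 12 → 13 → 14 → 15 → 16 → 17 → 18 → 19 → 20

Answer: 20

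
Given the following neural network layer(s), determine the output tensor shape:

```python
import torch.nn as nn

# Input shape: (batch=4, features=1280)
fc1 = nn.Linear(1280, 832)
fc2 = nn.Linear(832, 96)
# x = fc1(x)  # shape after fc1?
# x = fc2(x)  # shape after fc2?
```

Input: (4, 1280) -> after fc1: (4, 832) -> Output: (4, 96)

Answer: (4, 96)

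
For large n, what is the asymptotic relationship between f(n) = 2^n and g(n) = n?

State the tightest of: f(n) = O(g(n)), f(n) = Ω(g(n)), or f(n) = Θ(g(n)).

2^n vs n: f(n) = Ω(g(n)) but not O(g(n)) — 2^n grows strictly faster than n.

Answer: f(n) = Ω(g(n)) but not O(g(n)) — 2^n grows strictly faster than n.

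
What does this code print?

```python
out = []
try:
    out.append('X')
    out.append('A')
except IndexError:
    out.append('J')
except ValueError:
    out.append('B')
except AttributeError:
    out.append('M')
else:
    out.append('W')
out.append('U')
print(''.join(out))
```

Execution trace: 'X' (try body) → 'A' (try body, no exception) → 'W' (else) → 'U' (after the try/except). Output: XAWU

Answer: XAWU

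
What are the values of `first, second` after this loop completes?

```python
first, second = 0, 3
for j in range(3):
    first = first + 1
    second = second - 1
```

first goes 0→3, second goes 3→0
`first, second` takes the values: (0, 3) → (1, 3) → (1, 2) → (2, 2) → (2, 1) → (3, 1) → (3, 0)

Answer: 3, 0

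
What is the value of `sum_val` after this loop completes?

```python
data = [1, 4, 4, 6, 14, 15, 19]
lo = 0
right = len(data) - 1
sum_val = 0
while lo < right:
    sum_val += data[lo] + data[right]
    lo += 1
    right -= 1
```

Sum of pairs from ends
`sum_val` takes the values: 0 → 20 → 39 → 57

Answer: 57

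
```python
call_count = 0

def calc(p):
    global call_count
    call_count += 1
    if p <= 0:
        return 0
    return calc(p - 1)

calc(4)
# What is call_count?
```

Linear recursion stepping by 1: 5 calls from p=4 down to ≤0.

Answer: 5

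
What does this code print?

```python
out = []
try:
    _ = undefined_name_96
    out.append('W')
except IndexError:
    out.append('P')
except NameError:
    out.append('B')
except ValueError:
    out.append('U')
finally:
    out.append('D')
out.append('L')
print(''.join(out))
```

Execution trace: 'B' (except NameError) → 'D' (finally) → 'L' (after the try/except). Output: BDL

Answer: BDL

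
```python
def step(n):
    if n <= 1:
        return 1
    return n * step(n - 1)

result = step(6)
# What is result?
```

step(6) = 6 * 5 * 4 * 3 * 2 * 1 = 720

Answer: 720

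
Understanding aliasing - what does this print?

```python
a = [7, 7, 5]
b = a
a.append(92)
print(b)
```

Key concept: basic list aliasing.
Step by step:
`a = [7, 7, 5]` → a = [7, 7, 5]
`b = a` → b = [7, 7, 5] (same object as a)
`a.append(92)` → a = [7, 7, 5, 92] (same object as b); b = [7, 7, 5, 92] (same object as a)
`print(b)` → prints [7, 7, 5, 92]

Answer: [7, 7, 5, 92]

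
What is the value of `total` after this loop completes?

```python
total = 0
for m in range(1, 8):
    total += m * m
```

Sum of squares 1² to 7² = 140
`total` takes the values: 0 → 1 → 5 → 14 → 30 → 55 → 91 → 140

Answer: 140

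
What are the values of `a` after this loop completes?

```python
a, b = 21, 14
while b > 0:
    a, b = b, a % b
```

GCD of 21 and 14
`a` takes the values: 21 → 14 → 7

Answer: 7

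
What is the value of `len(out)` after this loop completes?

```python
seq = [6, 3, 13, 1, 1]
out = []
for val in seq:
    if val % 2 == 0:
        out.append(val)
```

Count even numbers in [6, 3, 13, 1, 1]
`out` takes the values: [] → [6]
So `len(out)` = 1

Answer: 1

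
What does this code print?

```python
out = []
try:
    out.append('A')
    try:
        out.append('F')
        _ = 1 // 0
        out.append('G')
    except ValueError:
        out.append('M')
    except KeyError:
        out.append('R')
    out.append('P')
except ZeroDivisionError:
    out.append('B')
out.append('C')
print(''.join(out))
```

Execution trace: 'A' (try body) → 'F' (inner try body) → 'B' (except ZeroDivisionError) → 'C' (after the try/except). Output: AFBC

Answer: AFBC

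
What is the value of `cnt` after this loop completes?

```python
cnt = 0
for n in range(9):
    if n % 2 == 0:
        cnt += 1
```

Count numbers divisible by 2 in range(9)
`cnt` takes the values: 0 → 1 → 2 → 3 → 4 → 5

Answer: 5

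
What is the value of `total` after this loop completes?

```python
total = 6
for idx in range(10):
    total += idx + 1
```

Start at 6, add 1 to 10 = 61
`total` takes the values: 6 → 7 → 9 → 12 → 16 → 21 → 27 → 34 → 42 → 51 → 61

Answer: 61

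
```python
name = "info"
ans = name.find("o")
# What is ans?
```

Trace:
`name = "info"` → name = 'info'
`ans = name.find("o")` → ans = 3
So ans = 3

Answer: 3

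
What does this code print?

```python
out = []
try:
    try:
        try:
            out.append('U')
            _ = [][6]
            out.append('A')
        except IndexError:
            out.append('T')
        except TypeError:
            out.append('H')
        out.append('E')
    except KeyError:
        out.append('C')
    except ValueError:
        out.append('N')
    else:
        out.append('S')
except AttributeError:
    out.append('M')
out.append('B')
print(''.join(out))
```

Execution trace: 'U' (inner try body) → 'T' (inner except IndexError) → 'E' (try body, no exception) → 'S' (else) → 'B' (after the try/except). Output: UTESB

Answer: UTESB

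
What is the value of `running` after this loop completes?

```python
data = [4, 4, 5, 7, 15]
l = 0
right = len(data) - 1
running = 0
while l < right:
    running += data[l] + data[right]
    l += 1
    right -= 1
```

Sum of pairs from ends
`running` takes the values: 0 → 19 → 30

Answer: 30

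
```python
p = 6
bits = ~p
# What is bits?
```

Trace:
`p = 6` → p = 6
`bits = ~p` → bits = -7
So bits = -7

Answer: -7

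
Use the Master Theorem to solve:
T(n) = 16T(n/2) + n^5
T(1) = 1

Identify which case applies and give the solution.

a=16, b=2, f(n)=n^5. log_2(16) = 4. Since c=5 > 4 and the regularity condition holds (16(n/2)^5 = (16/2^5)n^5 with 16/2^5 < 1), Case 3 applies: T(n) = Θ(f(n)) = O(n^5).

Answer: O(n^5) - Case 3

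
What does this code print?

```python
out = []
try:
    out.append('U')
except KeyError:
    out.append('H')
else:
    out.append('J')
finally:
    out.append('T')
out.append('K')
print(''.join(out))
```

Execution trace: 'U' (try body, no exception) → 'J' (else) → 'T' (finally) → 'K' (after the try/except). Output: UJTK

Answer: UJTK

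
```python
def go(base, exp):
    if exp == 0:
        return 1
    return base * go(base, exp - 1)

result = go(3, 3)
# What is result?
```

go(3, 3) = 3 * 3 * 3 = 27

Answer: 27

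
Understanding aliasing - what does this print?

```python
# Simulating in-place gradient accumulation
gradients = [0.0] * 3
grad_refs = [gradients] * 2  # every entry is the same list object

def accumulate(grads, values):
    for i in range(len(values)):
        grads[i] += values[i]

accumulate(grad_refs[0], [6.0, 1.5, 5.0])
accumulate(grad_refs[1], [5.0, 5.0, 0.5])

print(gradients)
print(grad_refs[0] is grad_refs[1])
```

Key concept: gradient accumulation aliasing.
Step by step:
`gradients = [0.0] * 3` → gradients = [0.0, 0.0, 0.0]
`grad_refs = [gradients] * 2` → grad_refs = [[0.0, 0.0, 0.0], [0.0, 0.0, 0.0]]
`accumulate(grad_refs[0], [6.0, 1.5, 5.0])` → gradients = [6.0, 1.5, 5.0]; grad_refs = [[6.0, 1.5, 5.0], [6.0, 1.5, 5.0]]
`accumulate(grad_refs[1], [5.0, 5.0, 0.5])` → gradients = [11.0, 6.5, 5.5]; grad_refs = [[11.0, 6.5, 5.5], [11.0, 6.5, 5.5]]
`print(gradients)` → prints [11.0, 6.5, 5.5]
`print(grad_refs[0] is grad_refs[1])` → prints True

Answer:
[11.0, 6.5, 5.5]
True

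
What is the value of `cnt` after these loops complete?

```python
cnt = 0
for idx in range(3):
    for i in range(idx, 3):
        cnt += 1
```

Upper triangle: 3 + 2 + ... + 1
`cnt` takes the values: 0 → 1 → 2 → 3 → 4 → 5 → 6

Answer: 6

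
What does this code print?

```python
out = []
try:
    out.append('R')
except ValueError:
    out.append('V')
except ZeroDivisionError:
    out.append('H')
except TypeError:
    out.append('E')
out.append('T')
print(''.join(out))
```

Execution trace: 'R' (try body, no exception) → 'T' (after the try/except). Output: RT

Answer: RT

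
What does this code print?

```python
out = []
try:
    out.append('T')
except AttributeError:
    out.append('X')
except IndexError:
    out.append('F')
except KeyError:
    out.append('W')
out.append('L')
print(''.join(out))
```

Execution trace: 'T' (try body, no exception) → 'L' (after the try/except). Output: TL

Answer: TL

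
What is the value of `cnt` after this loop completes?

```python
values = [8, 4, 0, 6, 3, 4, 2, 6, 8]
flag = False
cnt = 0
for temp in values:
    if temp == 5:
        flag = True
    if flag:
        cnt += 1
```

Count elements after first 5 in [8, 4, 0, 6, 3, 4, 2, 6, 8]
`cnt` takes the values: 0

Answer: 0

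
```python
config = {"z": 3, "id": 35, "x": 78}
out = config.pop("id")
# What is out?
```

Trace:
`config = {"z": 3, "id": 35, "x": 78}` → config = {'z': 3, 'id': 35, 'x': 78}
`out = config.pop("id")` → config = {'z': 3, 'x': 78}; out = 35
So out = 35

Answer: 35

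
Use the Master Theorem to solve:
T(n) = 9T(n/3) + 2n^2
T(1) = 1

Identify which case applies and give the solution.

a=9, b=3, f(n)=2n^2. log_3(9) = 2. Since c=2 = 2, Case 2 applies: T(n) = Θ(n^log_b(a) · log n) = O(n^2 log n).

Answer: O(n^2 log n) - Case 2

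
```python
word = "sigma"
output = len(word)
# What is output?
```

Trace:
`word = "sigma"` → word = 'sigma'
`output = len(word)` → output = 5
So output = 5

Answer: 5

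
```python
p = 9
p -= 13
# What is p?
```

Trace:
`p = 9` → p = 9
`p -= 13` → p = -4
So p = -4

Answer: -4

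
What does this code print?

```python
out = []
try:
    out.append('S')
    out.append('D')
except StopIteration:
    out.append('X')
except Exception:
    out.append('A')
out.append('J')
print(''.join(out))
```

Execution trace: 'S' (try body) → 'D' (try body, no exception) → 'J' (after the try/except). Output: SDJ

Answer: SDJ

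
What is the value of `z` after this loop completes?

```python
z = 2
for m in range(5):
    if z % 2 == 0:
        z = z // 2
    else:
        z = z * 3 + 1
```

Collatz-style transformation from 2
`z` takes the values: 2 → 1 → 4 → 2 → 1 → 4

Answer: 4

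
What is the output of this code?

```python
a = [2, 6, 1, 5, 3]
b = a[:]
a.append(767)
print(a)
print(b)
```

Key concept: slice [:] creates copy.
Step by step:
`a = [2, 6, 1, 5, 3]` → a = [2, 6, 1, 5, 3]
`b = a[:]` → b = [2, 6, 1, 5, 3]
`a.append(767)` → a = [2, 6, 1, 5, 3, 767]
`print(a)` → prints [2, 6, 1, 5, 3, 767]
`print(b)` → prints [2, 6, 1, 5, 3]

Answer:
[2, 6, 1, 5, 3, 767]
[2, 6, 1, 5, 3]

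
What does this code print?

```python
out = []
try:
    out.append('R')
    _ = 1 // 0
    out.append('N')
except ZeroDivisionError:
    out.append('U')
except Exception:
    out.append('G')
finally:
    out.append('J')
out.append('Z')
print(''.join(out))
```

Execution trace: 'R' (try body) → 'U' (except ZeroDivisionError) → 'J' (finally) → 'Z' (after the try/except). Output: RUJZ

Answer: RUJZ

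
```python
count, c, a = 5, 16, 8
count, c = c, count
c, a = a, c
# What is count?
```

Trace:
`count, c, a = 5, 16, 8` → count = 5; c = 16; a = 8
`count, c = c, count` → count = 16; c = 5
`c, a = a, c` → c = 8; a = 5
So count = 16

Answer: 16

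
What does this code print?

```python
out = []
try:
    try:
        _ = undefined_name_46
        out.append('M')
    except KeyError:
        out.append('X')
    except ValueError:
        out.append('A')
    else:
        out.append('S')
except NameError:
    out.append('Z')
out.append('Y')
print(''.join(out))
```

Execution trace: 'Z' (outer except NameError) → 'Y' (after the try/except). Output: ZY

Answer: ZY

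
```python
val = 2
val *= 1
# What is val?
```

Trace:
`val = 2` → val = 2
`val *= 1` → val = 2
So val = 2

Answer: 2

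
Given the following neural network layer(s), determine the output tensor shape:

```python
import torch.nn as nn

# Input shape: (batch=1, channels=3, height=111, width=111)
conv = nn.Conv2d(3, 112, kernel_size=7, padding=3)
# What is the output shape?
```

Input: (1, 3, 111, 111) -> Output: (1, 112, 111, 111)

Answer: (1, 112, 111, 111)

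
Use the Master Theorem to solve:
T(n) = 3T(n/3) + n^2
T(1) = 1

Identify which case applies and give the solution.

a=3, b=3, f(n)=n^2. log_3(3) = 1. Since c=2 > 1 and the regularity condition holds (3(n/3)^2 = (3/3^2)n^2 with 3/3^2 < 1), Case 3 applies: T(n) = Θ(f(n)) = O(n^2).

Answer: O(n^2) - Case 3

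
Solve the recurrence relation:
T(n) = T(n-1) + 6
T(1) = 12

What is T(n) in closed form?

Unrolling: T(n) = T(1) + 6·(n-1) = 12 + 6(n-1) = 6n + 6.

Answer: T(n) = 6n + 6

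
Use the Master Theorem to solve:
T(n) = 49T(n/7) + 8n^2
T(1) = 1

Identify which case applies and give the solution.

a=49, b=7, f(n)=8n^2. log_7(49) = 2. Since c=2 = 2, Case 2 applies: T(n) = Θ(n^log_b(a) · log n) = O(n^2 log n).

Answer: O(n^2 log n) - Case 2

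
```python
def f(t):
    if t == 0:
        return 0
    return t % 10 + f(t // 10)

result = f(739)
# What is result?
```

Sum of digits of 739: 9 + 3 + 7 = 19

Answer: 19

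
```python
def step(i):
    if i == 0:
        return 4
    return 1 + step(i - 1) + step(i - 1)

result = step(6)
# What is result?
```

step(i) = 1 + 2·step(i-1), step(0)=4. Closed form: (4+1)·2^6 - 1 = 319.

Answer: 319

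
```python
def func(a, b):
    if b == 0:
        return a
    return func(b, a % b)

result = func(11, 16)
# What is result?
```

func(11, 16) -> func(16, 11) -> func(11, 5) -> func(5, 1) -> func(1, 0) -> 1

Answer: 1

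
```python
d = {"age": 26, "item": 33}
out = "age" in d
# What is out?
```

Trace:
`d = {"age": 26, "item": 33}` → d = {'age': 26, 'item': 33}
`out = "age" in d` → out = True
So out = True

Answer: True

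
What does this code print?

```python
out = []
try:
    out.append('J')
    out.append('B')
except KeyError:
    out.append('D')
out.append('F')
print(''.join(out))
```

Execution trace: 'J' (try body) → 'B' (try body, no exception) → 'F' (after the try/except). Output: JBF

Answer: JBF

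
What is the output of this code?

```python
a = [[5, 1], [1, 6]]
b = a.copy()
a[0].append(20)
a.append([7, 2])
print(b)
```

Key concept: shallow copy with nested lists.
Step by step:
`a = [[5, 1], [1, 6]]` → a = [[5, 1], [1, 6]]
`b = a.copy()` → b = [[5, 1], [1, 6]]
`a[0].append(20)` → a = [[5, 1, 20], [1, 6]]; b = [[5, 1, 20], [1, 6]]
`a.append([7, 2])` → a = [[5, 1, 20], [1, 6], [7, 2]]
`print(b)` → prints [[5, 1, 20], [1, 6]]

Answer: [[5, 1, 20], [1, 6]]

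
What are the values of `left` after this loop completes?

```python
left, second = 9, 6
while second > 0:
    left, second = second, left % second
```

GCD of 9 and 6
`left` takes the values: 9 → 6 → 3

Answer: 3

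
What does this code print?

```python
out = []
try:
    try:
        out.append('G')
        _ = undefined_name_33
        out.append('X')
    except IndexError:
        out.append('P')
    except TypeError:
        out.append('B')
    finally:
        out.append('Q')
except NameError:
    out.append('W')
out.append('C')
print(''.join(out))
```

Execution trace: 'G' (try body) → 'Q' (finally) → 'W' (outer except NameError) → 'C' (after the try/except). Output: GQWC

Answer: GQWC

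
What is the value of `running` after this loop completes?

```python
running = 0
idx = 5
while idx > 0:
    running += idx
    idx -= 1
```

Sum 5 down to 1
`running` takes the values: 0 → 5 → 9 → 12 → 14 → 15

Answer: 15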